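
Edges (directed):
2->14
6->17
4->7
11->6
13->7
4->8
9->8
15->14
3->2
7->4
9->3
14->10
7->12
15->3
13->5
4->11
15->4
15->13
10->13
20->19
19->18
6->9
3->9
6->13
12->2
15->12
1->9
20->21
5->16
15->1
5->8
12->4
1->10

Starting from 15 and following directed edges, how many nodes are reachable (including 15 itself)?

BFS from 15 visits: 15, 1, 3, 4, 12, 13, 14, 9, 10, 2, 7, 8, 11, 5, 6, 16, 17
Reachable nodes: 17 of 21 total.

17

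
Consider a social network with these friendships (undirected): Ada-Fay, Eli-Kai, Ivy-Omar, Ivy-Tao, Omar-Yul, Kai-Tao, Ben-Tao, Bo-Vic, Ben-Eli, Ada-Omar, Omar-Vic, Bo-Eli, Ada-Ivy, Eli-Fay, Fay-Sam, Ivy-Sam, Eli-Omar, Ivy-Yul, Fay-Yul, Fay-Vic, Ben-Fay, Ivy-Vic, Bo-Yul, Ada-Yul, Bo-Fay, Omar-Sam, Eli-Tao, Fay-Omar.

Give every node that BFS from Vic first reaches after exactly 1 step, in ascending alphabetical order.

Level 0: Vic
Level 1: Bo, Fay, Ivy, Omar
Level 2: Ada, Ben, Eli, Sam, Tao, Yul
Level 3: Kai

Bo, Fay, Ivy, Omar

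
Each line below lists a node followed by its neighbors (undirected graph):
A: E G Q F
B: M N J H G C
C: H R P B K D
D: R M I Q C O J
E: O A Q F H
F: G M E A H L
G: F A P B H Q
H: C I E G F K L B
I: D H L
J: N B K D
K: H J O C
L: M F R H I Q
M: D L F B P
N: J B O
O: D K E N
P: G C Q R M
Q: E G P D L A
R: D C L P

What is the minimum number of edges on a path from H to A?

Level 0: H
Level 1: B, C, E, F, G, I, K, L
Level 2: A, D, J, M, N, O, P, Q, R
A first appears at level 2.

2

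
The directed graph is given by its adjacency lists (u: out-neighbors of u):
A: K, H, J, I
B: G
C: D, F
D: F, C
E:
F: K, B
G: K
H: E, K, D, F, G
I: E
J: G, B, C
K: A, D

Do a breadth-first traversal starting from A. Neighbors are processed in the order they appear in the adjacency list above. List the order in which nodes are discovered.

A K H J I D E F G B C

Visit A; enqueue K, H, J, I → queue [K, H, J, I]
Visit K; enqueue D → queue [H, J, I, D]
Visit H; enqueue E, F, G → queue [J, I, D, E, F, G]
Visit J; enqueue B, C → queue [I, D, E, F, G, B, C]
Visit I → queue [D, E, F, G, B, C]
Visit D → queue [E, F, G, B, C]
Visit E → queue [F, G, B, C]
Visit F → queue [G, B, C]
Visit G → queue [B, C]
Visit B → queue [C]
Visit C → queue []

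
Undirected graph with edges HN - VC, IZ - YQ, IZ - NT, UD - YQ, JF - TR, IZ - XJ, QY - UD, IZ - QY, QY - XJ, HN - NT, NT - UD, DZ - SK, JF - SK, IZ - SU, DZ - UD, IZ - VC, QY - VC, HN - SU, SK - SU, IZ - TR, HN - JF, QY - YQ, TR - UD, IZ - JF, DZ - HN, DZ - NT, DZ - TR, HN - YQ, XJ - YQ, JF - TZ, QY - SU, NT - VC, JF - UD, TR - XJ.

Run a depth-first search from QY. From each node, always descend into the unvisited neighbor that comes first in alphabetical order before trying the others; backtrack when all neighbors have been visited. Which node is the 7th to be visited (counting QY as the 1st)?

Visit QY
QY → IZ
IZ → JF
JF → HN
HN → DZ
DZ → NT
NT → UD
UD → TR
TR → XJ
XJ → YQ
NT → VC
DZ → SK
SK → SU
JF → TZ

Visit order: QY, IZ, JF, HN, DZ, NT, UD, TR, XJ, YQ, VC, SK, SU, TZ

UD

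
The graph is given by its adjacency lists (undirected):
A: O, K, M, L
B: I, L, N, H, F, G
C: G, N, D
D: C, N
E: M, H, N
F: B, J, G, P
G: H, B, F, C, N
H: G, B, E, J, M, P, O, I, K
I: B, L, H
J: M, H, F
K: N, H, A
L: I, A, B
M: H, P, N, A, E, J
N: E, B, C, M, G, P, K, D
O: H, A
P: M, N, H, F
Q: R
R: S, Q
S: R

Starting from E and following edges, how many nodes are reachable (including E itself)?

16

BFS from E visits: E, M, H, N, P, A, J, G, B, O, I, K, C, D, F, L
Reachable nodes: 16 of 19 total.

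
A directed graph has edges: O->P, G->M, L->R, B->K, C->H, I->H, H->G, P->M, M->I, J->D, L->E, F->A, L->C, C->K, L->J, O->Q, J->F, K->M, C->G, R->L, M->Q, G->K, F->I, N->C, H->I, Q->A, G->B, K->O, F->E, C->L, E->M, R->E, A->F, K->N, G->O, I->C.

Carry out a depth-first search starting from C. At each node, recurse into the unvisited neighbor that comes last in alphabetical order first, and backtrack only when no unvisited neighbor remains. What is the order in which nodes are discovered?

C -> L -> R -> E -> M -> Q -> A -> F -> I -> H -> G -> O -> P -> K -> N -> B -> J -> D

Visit C
C → L
L → R
R → E
E → M
M → Q
Q → A
A → F
F → I
I → H
H → G
G → O
O → P
G → K
K → N
G → B
L → J
J → D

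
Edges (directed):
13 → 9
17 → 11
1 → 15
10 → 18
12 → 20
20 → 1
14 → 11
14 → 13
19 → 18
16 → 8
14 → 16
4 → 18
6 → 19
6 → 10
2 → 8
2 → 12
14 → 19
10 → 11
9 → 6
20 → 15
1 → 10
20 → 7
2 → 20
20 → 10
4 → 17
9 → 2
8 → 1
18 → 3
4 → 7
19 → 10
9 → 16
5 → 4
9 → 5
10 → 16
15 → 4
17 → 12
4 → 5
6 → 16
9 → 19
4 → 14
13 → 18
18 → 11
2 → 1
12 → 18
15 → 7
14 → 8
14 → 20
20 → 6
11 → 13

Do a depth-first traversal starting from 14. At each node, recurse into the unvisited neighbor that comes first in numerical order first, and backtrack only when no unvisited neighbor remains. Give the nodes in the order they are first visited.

14, 8, 1, 10, 11, 13, 9, 2, 12, 18, 3, 20, 6, 16, 19, 7, 15, 4, 5, 17

Visit 14
14 → 8
8 → 1
1 → 10
10 → 11
11 → 13
13 → 9
9 → 2
2 → 12
12 → 18
18 → 3
12 → 20
20 → 6
6 → 16
6 → 19
20 → 7
20 → 15
15 → 4
4 → 5
4 → 17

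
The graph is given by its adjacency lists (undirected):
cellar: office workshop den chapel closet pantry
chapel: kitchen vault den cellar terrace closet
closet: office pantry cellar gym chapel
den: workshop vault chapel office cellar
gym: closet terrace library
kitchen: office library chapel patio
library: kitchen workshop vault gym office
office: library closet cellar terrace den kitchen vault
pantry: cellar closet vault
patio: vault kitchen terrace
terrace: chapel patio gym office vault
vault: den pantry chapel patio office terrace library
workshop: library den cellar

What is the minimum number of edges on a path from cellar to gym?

2

Level 0: cellar
Level 1: chapel, closet, den, office, pantry, workshop
Level 2: gym, kitchen, library, terrace, vault
Level 3: patio
gym first appears at level 2.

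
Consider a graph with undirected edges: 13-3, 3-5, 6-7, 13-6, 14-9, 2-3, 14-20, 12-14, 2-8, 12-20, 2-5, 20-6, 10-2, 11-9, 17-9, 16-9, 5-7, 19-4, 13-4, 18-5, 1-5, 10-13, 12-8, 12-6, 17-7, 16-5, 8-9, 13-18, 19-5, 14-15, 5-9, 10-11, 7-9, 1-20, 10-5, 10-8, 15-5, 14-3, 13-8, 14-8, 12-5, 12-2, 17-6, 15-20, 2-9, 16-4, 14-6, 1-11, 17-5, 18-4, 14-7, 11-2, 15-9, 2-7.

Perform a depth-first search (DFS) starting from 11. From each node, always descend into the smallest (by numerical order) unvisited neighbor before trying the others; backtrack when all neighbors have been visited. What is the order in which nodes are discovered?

11 -> 1 -> 5 -> 2 -> 3 -> 13 -> 4 -> 16 -> 9 -> 7 -> 6 -> 12 -> 8 -> 10 -> 14 -> 15 -> 20 -> 17 -> 18 -> 19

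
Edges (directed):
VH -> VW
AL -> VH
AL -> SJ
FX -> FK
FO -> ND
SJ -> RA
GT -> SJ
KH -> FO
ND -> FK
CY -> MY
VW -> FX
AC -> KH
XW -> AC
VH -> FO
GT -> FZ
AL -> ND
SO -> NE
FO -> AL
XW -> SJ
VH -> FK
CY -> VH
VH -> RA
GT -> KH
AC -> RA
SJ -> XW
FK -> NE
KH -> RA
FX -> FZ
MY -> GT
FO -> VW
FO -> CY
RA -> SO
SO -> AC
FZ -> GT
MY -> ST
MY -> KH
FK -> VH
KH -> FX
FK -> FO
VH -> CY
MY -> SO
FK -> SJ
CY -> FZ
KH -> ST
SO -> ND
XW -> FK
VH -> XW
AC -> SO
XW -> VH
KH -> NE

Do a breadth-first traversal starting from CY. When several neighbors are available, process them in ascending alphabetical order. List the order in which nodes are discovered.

Visit CY; enqueue FZ, MY, VH → queue [FZ, MY, VH]
Visit FZ; enqueue GT → queue [MY, VH, GT]
Visit MY; enqueue KH, SO, ST → queue [VH, GT, KH, SO, ST]
Visit VH; enqueue FK, FO, RA, VW, XW → queue [GT, KH, SO, ST, FK, FO, RA, VW, XW]
Visit GT; enqueue SJ → queue [KH, SO, ST, FK, FO, RA, VW, XW, SJ]
Visit KH; enqueue FX, NE → queue [SO, ST, FK, FO, RA, VW, XW, SJ, FX, NE]
Visit SO; enqueue AC, ND → queue [ST, FK, FO, RA, VW, XW, SJ, FX, NE, AC, ND]
Visit ST → queue [FK, FO, RA, VW, XW, SJ, FX, NE, AC, ND]
Visit FK → queue [FO, RA, VW, XW, SJ, FX, NE, AC, ND]
Visit FO; enqueue AL → queue [RA, VW, XW, SJ, FX, NE, AC, ND, AL]
Visit RA → queue [VW, XW, SJ, FX, NE, AC, ND, AL]
Visit VW → queue [XW, SJ, FX, NE, AC, ND, AL]
Visit XW → queue [SJ, FX, NE, AC, ND, AL]
Visit SJ → queue [FX, NE, AC, ND, AL]
Visit FX → queue [NE, AC, ND, AL]
Visit NE → queue [AC, ND, AL]
Visit AC → queue [ND, AL]
Visit ND → queue [AL]
Visit AL → queue []

CY, FZ, MY, VH, GT, KH, SO, ST, FK, FO, RA, VW, XW, SJ, FX, NE, AC, ND, AL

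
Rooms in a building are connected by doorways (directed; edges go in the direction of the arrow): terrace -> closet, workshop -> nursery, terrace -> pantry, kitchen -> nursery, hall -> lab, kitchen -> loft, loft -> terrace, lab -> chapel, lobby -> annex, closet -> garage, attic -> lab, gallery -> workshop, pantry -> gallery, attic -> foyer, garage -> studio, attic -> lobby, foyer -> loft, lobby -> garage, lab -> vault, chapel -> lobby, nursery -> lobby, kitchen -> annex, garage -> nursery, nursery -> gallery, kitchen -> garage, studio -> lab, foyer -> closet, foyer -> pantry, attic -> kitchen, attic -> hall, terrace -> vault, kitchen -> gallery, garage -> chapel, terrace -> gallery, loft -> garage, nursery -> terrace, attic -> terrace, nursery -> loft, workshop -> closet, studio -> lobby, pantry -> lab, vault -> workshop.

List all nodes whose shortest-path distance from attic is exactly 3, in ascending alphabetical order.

studio, workshop

Level 0: attic
Level 1: foyer, hall, kitchen, lab, lobby, terrace
Level 2: annex, chapel, closet, gallery, garage, loft, nursery, pantry, vault
Level 3: studio, workshop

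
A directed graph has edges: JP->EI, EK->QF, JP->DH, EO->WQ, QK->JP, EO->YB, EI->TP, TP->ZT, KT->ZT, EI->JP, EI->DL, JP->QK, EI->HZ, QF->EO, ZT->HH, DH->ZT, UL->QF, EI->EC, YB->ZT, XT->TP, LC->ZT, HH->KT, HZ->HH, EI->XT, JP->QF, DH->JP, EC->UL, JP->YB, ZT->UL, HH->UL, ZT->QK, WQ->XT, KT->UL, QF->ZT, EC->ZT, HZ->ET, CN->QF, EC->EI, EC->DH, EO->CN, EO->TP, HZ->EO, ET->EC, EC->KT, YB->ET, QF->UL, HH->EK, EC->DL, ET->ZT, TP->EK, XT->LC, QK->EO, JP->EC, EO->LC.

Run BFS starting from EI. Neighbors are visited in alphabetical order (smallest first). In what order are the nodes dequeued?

Visit EI; enqueue DL, EC, HZ, JP, TP, XT → queue [DL, EC, HZ, JP, TP, XT]
Visit DL → queue [EC, HZ, JP, TP, XT]
Visit EC; enqueue DH, KT, UL, ZT → queue [HZ, JP, TP, XT, DH, KT, UL, ZT]
Visit HZ; enqueue EO, ET, HH → queue [JP, TP, XT, DH, KT, UL, ZT, EO, ET, HH]
Visit JP; enqueue QF, QK, YB → queue [TP, XT, DH, KT, UL, ZT, EO, ET, HH, QF, QK, YB]
Visit TP; enqueue EK → queue [XT, DH, KT, UL, ZT, EO, ET, HH, QF, QK, YB, EK]
Visit XT; enqueue LC → queue [DH, KT, UL, ZT, EO, ET, HH, QF, QK, YB, EK, LC]
Visit DH → queue [KT, UL, ZT, EO, ET, HH, QF, QK, YB, EK, LC]
Visit KT → queue [UL, ZT, EO, ET, HH, QF, QK, YB, EK, LC]
Visit UL → queue [ZT, EO, ET, HH, QF, QK, YB, EK, LC]
Visit ZT → queue [EO, ET, HH, QF, QK, YB, EK, LC]
Visit EO; enqueue CN, WQ → queue [ET, HH, QF, QK, YB, EK, LC, CN, WQ]
Visit ET → queue [HH, QF, QK, YB, EK, LC, CN, WQ]
Visit HH → queue [QF, QK, YB, EK, LC, CN, WQ]
Visit QF → queue [QK, YB, EK, LC, CN, WQ]
Visit QK → queue [YB, EK, LC, CN, WQ]
Visit YB → queue [EK, LC, CN, WQ]
Visit EK → queue [LC, CN, WQ]
Visit LC → queue [CN, WQ]
Visit CN → queue [WQ]
Visit WQ → queue []

EI -> DL -> EC -> HZ -> JP -> TP -> XT -> DH -> KT -> UL -> ZT -> EO -> ET -> HH -> QF -> QK -> YB -> EK -> LC -> CN -> WQ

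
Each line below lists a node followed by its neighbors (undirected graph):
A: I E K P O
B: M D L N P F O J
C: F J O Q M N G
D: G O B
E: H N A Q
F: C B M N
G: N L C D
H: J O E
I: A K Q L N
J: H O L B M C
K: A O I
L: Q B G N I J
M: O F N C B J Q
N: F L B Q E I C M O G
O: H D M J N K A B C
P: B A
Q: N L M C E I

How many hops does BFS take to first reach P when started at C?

Level 0: C
Level 1: F, G, J, M, N, O, Q
Level 2: A, B, D, E, H, I, K, L
Level 3: P
P first appears at level 3.

3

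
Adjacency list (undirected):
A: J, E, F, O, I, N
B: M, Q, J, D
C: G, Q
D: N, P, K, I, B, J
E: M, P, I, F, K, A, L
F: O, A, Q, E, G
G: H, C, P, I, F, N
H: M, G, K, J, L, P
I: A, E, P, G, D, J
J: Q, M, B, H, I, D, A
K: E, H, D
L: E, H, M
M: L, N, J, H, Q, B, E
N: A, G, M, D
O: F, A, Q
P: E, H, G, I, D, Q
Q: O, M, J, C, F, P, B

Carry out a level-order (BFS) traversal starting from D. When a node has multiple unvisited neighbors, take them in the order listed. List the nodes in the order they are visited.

D → N → P → K → I → B → J → A → G → M → E → H → Q → F → O → C → L

Visit D; enqueue N, P, K, I, B, J → queue [N, P, K, I, B, J]
Visit N; enqueue A, G, M → queue [P, K, I, B, J, A, G, M]
Visit P; enqueue E, H, Q → queue [K, I, B, J, A, G, M, E, H, Q]
Visit K → queue [I, B, J, A, G, M, E, H, Q]
Visit I → queue [B, J, A, G, M, E, H, Q]
Visit B → queue [J, A, G, M, E, H, Q]
Visit J → queue [A, G, M, E, H, Q]
Visit A; enqueue F, O → queue [G, M, E, H, Q, F, O]
Visit G; enqueue C → queue [M, E, H, Q, F, O, C]
Visit M; enqueue L → queue [E, H, Q, F, O, C, L]
Visit E → queue [H, Q, F, O, C, L]
Visit H → queue [Q, F, O, C, L]
Visit Q → queue [F, O, C, L]
Visit F → queue [O, C, L]
Visit O → queue [C, L]
Visit C → queue [L]
Visit L → queue []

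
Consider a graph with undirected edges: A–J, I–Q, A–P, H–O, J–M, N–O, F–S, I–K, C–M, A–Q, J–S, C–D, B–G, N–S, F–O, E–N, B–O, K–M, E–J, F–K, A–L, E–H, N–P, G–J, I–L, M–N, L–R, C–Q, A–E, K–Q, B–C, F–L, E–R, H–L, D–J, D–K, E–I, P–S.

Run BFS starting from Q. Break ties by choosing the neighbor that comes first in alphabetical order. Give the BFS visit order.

Q → A → C → I → K → E → J → L → P → B → D → M → F → H → N → R → G → S → O

Visit Q; enqueue A, C, I, K → queue [A, C, I, K]
Visit A; enqueue E, J, L, P → queue [C, I, K, E, J, L, P]
Visit C; enqueue B, D, M → queue [I, K, E, J, L, P, B, D, M]
Visit I → queue [K, E, J, L, P, B, D, M]
Visit K; enqueue F → queue [E, J, L, P, B, D, M, F]
Visit E; enqueue H, N, R → queue [J, L, P, B, D, M, F, H, N, R]
Visit J; enqueue G, S → queue [L, P, B, D, M, F, H, N, R, G, S]
Visit L → queue [P, B, D, M, F, H, N, R, G, S]
Visit P → queue [B, D, M, F, H, N, R, G, S]
Visit B; enqueue O → queue [D, M, F, H, N, R, G, S, O]
Visit D → queue [M, F, H, N, R, G, S, O]
Visit M → queue [F, H, N, R, G, S, O]
Visit F → queue [H, N, R, G, S, O]
Visit H → queue [N, R, G, S, O]
Visit N → queue [R, G, S, O]
Visit R → queue [G, S, O]
Visit G → queue [S, O]
Visit S → queue [O]
Visit O → queue []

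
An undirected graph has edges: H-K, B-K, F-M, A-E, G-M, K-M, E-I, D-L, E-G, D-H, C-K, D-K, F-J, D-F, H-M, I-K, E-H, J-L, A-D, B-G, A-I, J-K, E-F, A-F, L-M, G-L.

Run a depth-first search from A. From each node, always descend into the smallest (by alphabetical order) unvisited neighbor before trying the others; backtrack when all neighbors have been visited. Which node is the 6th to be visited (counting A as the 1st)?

B

Visit A
A → D
D → F
F → E
E → G
G → B
B → K
K → C
K → H
H → M
M → L
L → J
K → I

Visit order: A, D, F, E, G, B, K, C, H, M, L, J, I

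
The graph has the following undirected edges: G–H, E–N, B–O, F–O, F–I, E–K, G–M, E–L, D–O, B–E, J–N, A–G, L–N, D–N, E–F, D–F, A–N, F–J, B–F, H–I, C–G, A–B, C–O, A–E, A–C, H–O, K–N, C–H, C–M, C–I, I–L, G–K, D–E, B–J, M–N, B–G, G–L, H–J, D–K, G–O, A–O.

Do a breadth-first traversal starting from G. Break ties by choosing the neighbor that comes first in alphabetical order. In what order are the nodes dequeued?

G, A, B, C, H, K, L, M, O, E, N, F, J, I, D

Visit G; enqueue A, B, C, H, K, L, M, O → queue [A, B, C, H, K, L, M, O]
Visit A; enqueue E, N → queue [B, C, H, K, L, M, O, E, N]
Visit B; enqueue F, J → queue [C, H, K, L, M, O, E, N, F, J]
Visit C; enqueue I → queue [H, K, L, M, O, E, N, F, J, I]
Visit H → queue [K, L, M, O, E, N, F, J, I]
Visit K; enqueue D → queue [L, M, O, E, N, F, J, I, D]
Visit L → queue [M, O, E, N, F, J, I, D]
Visit M → queue [O, E, N, F, J, I, D]
Visit O → queue [E, N, F, J, I, D]
Visit E → queue [N, F, J, I, D]
Visit N → queue [F, J, I, D]
Visit F → queue [J, I, D]
Visit J → queue [I, D]
Visit I → queue [D]
Visit D → queue []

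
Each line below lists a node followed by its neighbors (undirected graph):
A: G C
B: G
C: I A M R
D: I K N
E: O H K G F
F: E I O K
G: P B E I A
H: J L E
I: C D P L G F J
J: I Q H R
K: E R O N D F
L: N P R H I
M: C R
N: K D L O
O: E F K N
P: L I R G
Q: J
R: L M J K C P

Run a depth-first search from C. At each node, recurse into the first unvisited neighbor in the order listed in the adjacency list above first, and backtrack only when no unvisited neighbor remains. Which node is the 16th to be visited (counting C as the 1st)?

Visit C
C → I
I → D
D → K
K → E
E → O
O → F
O → N
N → L
L → P
P → R
R → M
R → J
J → Q
J → H
P → G
G → B
G → A

Visit order: C, I, D, K, E, O, F, N, L, P, R, M, J, Q, H, G, B, A

G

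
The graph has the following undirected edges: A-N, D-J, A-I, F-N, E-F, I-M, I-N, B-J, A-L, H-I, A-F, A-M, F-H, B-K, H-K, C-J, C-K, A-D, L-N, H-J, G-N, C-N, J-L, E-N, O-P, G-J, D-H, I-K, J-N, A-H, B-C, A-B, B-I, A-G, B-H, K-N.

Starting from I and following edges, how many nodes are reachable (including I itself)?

BFS from I visits: I, N, M, K, H, B, A, L, J, G, F, E, C, D
Reachable nodes: 14 of 16 total.

14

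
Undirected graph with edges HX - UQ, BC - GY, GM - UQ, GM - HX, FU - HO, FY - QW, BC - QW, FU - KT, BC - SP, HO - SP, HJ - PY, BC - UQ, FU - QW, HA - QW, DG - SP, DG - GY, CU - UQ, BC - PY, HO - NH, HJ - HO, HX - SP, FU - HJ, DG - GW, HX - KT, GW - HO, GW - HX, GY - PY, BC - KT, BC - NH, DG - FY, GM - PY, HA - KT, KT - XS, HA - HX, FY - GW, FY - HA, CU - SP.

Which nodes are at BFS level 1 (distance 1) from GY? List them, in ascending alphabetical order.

Level 0: GY
Level 1: BC, DG, PY
Level 2: FY, GM, GW, HJ, KT, NH, QW, SP, UQ
Level 3: CU, FU, HA, HO, HX, XS

BC, DG, PY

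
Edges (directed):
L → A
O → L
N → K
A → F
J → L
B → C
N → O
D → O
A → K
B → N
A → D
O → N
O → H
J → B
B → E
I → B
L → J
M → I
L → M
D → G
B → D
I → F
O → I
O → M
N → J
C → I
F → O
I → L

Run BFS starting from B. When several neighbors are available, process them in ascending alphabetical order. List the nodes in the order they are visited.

B, C, D, E, N, I, G, O, J, K, F, L, H, M, A

Visit B; enqueue C, D, E, N → queue [C, D, E, N]
Visit C; enqueue I → queue [D, E, N, I]
Visit D; enqueue G, O → queue [E, N, I, G, O]
Visit E → queue [N, I, G, O]
Visit N; enqueue J, K → queue [I, G, O, J, K]
Visit I; enqueue F, L → queue [G, O, J, K, F, L]
Visit G → queue [O, J, K, F, L]
Visit O; enqueue H, M → queue [J, K, F, L, H, M]
Visit J → queue [K, F, L, H, M]
Visit K → queue [F, L, H, M]
Visit F → queue [L, H, M]
Visit L; enqueue A → queue [H, M, A]
Visit H → queue [M, A]
Visit M → queue [A]
Visit A → queue []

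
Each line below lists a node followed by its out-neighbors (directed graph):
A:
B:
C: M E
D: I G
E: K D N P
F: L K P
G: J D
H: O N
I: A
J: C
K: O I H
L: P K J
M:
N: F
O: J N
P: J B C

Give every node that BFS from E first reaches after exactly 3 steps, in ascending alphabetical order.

Level 0: E
Level 1: D, K, N, P
Level 2: B, C, F, G, H, I, J, O
Level 3: A, L, M

A, L, M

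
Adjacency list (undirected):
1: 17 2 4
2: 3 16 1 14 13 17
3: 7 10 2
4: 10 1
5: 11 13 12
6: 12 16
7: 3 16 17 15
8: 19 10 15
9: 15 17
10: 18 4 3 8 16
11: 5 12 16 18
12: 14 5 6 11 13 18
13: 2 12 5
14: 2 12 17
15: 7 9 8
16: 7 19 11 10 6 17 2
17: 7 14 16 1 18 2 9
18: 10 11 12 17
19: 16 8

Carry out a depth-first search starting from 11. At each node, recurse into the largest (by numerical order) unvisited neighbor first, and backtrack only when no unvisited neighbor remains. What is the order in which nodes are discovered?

11 18 17 16 19 8 15 9 7 3 10 4 1 2 14 12 13 5 6

Visit 11
11 → 18
18 → 17
17 → 16
16 → 19
19 → 8
8 → 15
15 → 9
15 → 7
7 → 3
3 → 10
10 → 4
4 → 1
1 → 2
2 → 14
14 → 12
12 → 13
13 → 5
12 → 6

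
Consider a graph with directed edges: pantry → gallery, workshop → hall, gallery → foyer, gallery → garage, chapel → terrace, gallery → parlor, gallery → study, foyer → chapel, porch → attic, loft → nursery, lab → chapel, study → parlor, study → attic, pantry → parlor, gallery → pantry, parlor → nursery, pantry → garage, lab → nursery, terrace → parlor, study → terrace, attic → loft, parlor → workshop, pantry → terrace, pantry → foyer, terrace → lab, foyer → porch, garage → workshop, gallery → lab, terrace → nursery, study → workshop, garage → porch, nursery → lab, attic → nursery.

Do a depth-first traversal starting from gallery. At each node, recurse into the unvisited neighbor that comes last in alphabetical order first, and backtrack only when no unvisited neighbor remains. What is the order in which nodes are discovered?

gallery -> study -> workshop -> hall -> terrace -> parlor -> nursery -> lab -> chapel -> attic -> loft -> pantry -> garage -> porch -> foyer

Visit gallery
gallery → study
study → workshop
workshop → hall
study → terrace
terrace → parlor
parlor → nursery
nursery → lab
lab → chapel
study → attic
attic → loft
gallery → pantry
pantry → garage
garage → porch
pantry → foyer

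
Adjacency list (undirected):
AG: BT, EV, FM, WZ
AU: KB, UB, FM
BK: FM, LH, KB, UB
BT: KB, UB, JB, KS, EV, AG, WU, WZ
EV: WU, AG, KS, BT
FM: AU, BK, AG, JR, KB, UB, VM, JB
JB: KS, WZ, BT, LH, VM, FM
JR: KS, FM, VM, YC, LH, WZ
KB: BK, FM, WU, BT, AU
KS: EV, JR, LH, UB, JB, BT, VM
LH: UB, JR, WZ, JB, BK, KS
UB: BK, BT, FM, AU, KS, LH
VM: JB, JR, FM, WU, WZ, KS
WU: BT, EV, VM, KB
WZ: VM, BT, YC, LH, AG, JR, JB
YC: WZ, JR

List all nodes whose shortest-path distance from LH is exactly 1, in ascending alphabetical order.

BK, JB, JR, KS, UB, WZ

Level 0: LH
Level 1: BK, JB, JR, KS, UB, WZ
Level 2: AG, AU, BT, EV, FM, KB, VM, YC
Level 3: WU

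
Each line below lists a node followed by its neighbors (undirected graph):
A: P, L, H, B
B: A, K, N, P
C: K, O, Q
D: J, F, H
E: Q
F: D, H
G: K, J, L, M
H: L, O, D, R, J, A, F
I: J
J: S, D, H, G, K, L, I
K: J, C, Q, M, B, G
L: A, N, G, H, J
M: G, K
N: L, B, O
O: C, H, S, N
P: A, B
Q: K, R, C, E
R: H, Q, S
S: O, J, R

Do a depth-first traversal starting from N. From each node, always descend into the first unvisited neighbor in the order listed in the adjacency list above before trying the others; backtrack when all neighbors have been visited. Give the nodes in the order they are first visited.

Visit N
N → L
L → A
A → P
P → B
B → K
K → J
J → S
S → O
O → C
C → Q
Q → R
R → H
H → D
D → F
Q → E
J → G
G → M
J → I

N → L → A → P → B → K → J → S → O → C → Q → R → H → D → F → E → G → M → I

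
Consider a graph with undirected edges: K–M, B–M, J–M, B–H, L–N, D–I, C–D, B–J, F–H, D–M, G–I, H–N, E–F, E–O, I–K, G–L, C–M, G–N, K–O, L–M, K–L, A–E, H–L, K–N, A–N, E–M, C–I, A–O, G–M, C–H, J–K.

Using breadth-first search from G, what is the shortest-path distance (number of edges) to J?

2

Level 0: G
Level 1: I, L, M, N
Level 2: A, B, C, D, E, H, J, K
Level 3: F, O
J first appears at level 2.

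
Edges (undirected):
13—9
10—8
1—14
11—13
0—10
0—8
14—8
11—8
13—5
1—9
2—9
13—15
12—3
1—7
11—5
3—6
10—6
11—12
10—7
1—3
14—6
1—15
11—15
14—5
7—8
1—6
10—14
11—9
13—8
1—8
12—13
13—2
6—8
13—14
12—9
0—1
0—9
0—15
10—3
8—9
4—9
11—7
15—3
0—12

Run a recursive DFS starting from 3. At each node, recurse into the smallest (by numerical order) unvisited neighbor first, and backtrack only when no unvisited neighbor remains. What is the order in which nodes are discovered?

3 -> 1 -> 0 -> 8 -> 6 -> 10 -> 7 -> 11 -> 5 -> 13 -> 2 -> 9 -> 4 -> 12 -> 14 -> 15

Visit 3
3 → 1
1 → 0
0 → 8
8 → 6
6 → 10
10 → 7
7 → 11
11 → 5
5 → 13
13 → 2
2 → 9
9 → 4
9 → 12
13 → 14
13 → 15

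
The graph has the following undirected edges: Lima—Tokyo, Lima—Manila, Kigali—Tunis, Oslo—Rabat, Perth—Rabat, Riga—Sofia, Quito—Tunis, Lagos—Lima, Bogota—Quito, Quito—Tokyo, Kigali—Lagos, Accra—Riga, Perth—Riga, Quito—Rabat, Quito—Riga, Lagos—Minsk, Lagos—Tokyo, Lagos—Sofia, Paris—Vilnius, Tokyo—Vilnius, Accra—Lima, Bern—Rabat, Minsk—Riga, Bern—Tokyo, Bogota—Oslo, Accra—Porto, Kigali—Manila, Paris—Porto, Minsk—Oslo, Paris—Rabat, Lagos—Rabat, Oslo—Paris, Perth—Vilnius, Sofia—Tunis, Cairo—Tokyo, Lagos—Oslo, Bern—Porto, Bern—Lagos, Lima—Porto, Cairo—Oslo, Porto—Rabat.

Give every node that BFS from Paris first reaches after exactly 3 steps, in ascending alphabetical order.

Level 0: Paris
Level 1: Oslo, Porto, Rabat, Vilnius
Level 2: Accra, Bern, Bogota, Cairo, Lagos, Lima, Minsk, Perth, Quito, Tokyo
Level 3: Kigali, Manila, Riga, Sofia, Tunis

Kigali, Manila, Riga, Sofia, Tunis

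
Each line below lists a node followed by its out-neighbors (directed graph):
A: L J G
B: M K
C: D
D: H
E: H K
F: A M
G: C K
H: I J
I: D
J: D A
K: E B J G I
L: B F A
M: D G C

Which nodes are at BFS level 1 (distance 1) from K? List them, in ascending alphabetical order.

B, E, G, I, J

Level 0: K
Level 1: B, E, G, I, J
Level 2: A, C, D, H, M
Level 3: L
Level 4: F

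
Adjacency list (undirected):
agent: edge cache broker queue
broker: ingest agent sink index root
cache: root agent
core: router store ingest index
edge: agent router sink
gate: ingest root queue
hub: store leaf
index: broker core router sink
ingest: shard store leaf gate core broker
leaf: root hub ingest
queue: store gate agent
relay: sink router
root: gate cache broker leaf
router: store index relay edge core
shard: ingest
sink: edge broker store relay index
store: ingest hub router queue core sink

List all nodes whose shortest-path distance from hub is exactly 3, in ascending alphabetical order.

Level 0: hub
Level 1: leaf, store
Level 2: core, ingest, queue, root, router, sink
Level 3: agent, broker, cache, edge, gate, index, relay, shard

agent, broker, cache, edge, gate, index, relay, shard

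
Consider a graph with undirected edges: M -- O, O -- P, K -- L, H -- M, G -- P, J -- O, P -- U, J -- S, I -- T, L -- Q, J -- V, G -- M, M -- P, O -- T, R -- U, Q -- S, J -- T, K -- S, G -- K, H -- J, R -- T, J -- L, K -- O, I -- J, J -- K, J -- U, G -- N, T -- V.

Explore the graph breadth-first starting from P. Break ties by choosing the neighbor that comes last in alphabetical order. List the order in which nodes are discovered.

Visit P; enqueue U, O, M, G → queue [U, O, M, G]
Visit U; enqueue R, J → queue [O, M, G, R, J]
Visit O; enqueue T, K → queue [M, G, R, J, T, K]
Visit M; enqueue H → queue [G, R, J, T, K, H]
Visit G; enqueue N → queue [R, J, T, K, H, N]
Visit R → queue [J, T, K, H, N]
Visit J; enqueue V, S, L, I → queue [T, K, H, N, V, S, L, I]
Visit T → queue [K, H, N, V, S, L, I]
Visit K → queue [H, N, V, S, L, I]
Visit H → queue [N, V, S, L, I]
Visit N → queue [V, S, L, I]
Visit V → queue [S, L, I]
Visit S; enqueue Q → queue [L, I, Q]
Visit L → queue [I, Q]
Visit I → queue [Q]
Visit Q → queue []

P → U → O → M → G → R → J → T → K → H → N → V → S → L → I → Q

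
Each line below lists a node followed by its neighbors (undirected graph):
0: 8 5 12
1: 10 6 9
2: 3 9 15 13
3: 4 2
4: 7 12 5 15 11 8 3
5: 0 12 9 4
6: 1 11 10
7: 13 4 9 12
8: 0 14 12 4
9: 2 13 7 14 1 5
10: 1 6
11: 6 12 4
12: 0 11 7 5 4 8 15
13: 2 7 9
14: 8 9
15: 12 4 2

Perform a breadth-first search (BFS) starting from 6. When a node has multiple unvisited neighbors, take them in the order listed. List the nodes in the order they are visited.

6 -> 1 -> 11 -> 10 -> 9 -> 12 -> 4 -> 2 -> 13 -> 7 -> 14 -> 5 -> 0 -> 8 -> 15 -> 3

Visit 6; enqueue 1, 11, 10 → queue [1, 11, 10]
Visit 1; enqueue 9 → queue [11, 10, 9]
Visit 11; enqueue 12, 4 → queue [10, 9, 12, 4]
Visit 10 → queue [9, 12, 4]
Visit 9; enqueue 2, 13, 7, 14, 5 → queue [12, 4, 2, 13, 7, 14, 5]
Visit 12; enqueue 0, 8, 15 → queue [4, 2, 13, 7, 14, 5, 0, 8, 15]
Visit 4; enqueue 3 → queue [2, 13, 7, 14, 5, 0, 8, 15, 3]
Visit 2 → queue [13, 7, 14, 5, 0, 8, 15, 3]
Visit 13 → queue [7, 14, 5, 0, 8, 15, 3]
Visit 7 → queue [14, 5, 0, 8, 15, 3]
Visit 14 → queue [5, 0, 8, 15, 3]
Visit 5 → queue [0, 8, 15, 3]
Visit 0 → queue [8, 15, 3]
Visit 8 → queue [15, 3]
Visit 15 → queue [3]
Visit 3 → queue []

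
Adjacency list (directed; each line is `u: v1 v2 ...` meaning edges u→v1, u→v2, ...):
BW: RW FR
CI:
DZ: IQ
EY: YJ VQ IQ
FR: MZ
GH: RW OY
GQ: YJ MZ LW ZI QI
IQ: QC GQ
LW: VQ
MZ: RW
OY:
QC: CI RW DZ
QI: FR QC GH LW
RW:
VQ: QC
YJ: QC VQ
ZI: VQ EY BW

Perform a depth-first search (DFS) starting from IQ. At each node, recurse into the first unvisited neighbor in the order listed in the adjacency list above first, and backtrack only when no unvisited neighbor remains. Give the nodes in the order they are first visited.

IQ -> QC -> CI -> RW -> DZ -> GQ -> YJ -> VQ -> MZ -> LW -> ZI -> EY -> BW -> FR -> QI -> GH -> OY

Visit IQ
IQ → QC
QC → CI
QC → RW
QC → DZ
IQ → GQ
GQ → YJ
YJ → VQ
GQ → MZ
GQ → LW
GQ → ZI
ZI → EY
ZI → BW
BW → FR
GQ → QI
QI → GH
GH → OY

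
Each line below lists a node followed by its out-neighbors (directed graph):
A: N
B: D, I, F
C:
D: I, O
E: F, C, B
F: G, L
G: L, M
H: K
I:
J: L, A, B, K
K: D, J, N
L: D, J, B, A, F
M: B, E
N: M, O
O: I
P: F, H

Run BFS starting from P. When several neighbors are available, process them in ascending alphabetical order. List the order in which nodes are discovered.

P → F → H → G → L → K → M → A → B → D → J → N → E → I → O → C

Visit P; enqueue F, H → queue [F, H]
Visit F; enqueue G, L → queue [H, G, L]
Visit H; enqueue K → queue [G, L, K]
Visit G; enqueue M → queue [L, K, M]
Visit L; enqueue A, B, D, J → queue [K, M, A, B, D, J]
Visit K; enqueue N → queue [M, A, B, D, J, N]
Visit M; enqueue E → queue [A, B, D, J, N, E]
Visit A → queue [B, D, J, N, E]
Visit B; enqueue I → queue [D, J, N, E, I]
Visit D; enqueue O → queue [J, N, E, I, O]
Visit J → queue [N, E, I, O]
Visit N → queue [E, I, O]
Visit E; enqueue C → queue [I, O, C]
Visit I → queue [O, C]
Visit O → queue [C]
Visit C → queue []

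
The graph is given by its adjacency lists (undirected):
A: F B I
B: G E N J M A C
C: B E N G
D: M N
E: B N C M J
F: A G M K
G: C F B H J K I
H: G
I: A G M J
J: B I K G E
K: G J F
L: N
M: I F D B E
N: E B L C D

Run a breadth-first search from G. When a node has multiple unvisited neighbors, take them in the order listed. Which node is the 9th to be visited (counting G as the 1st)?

E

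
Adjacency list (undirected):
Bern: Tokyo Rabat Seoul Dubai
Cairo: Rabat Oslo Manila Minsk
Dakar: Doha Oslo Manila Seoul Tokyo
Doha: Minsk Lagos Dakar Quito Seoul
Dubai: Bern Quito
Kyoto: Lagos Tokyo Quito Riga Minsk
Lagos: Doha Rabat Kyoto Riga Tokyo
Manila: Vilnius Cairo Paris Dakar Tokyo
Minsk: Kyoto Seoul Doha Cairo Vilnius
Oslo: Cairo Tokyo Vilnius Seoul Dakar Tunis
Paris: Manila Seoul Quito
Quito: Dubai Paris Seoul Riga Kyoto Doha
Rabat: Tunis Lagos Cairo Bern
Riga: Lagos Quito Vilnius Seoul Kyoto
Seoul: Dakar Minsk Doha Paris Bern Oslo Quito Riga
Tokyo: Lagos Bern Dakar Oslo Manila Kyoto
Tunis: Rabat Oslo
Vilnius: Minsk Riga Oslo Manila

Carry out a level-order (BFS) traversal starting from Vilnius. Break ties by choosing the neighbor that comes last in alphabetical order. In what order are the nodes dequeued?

Visit Vilnius; enqueue Riga, Oslo, Minsk, Manila → queue [Riga, Oslo, Minsk, Manila]
Visit Riga; enqueue Seoul, Quito, Lagos, Kyoto → queue [Oslo, Minsk, Manila, Seoul, Quito, Lagos, Kyoto]
Visit Oslo; enqueue Tunis, Tokyo, Dakar, Cairo → queue [Minsk, Manila, Seoul, Quito, Lagos, Kyoto, Tunis, Tokyo, Dakar, Cairo]
Visit Minsk; enqueue Doha → queue [Manila, Seoul, Quito, Lagos, Kyoto, Tunis, Tokyo, Dakar, Cairo, Doha]
Visit Manila; enqueue Paris → queue [Seoul, Quito, Lagos, Kyoto, Tunis, Tokyo, Dakar, Cairo, Doha, Paris]
Visit Seoul; enqueue Bern → queue [Quito, Lagos, Kyoto, Tunis, Tokyo, Dakar, Cairo, Doha, Paris, Bern]
Visit Quito; enqueue Dubai → queue [Lagos, Kyoto, Tunis, Tokyo, Dakar, Cairo, Doha, Paris, Bern, Dubai]
Visit Lagos; enqueue Rabat → queue [Kyoto, Tunis, Tokyo, Dakar, Cairo, Doha, Paris, Bern, Dubai, Rabat]
Visit Kyoto → queue [Tunis, Tokyo, Dakar, Cairo, Doha, Paris, Bern, Dubai, Rabat]
Visit Tunis → queue [Tokyo, Dakar, Cairo, Doha, Paris, Bern, Dubai, Rabat]
Visit Tokyo → queue [Dakar, Cairo, Doha, Paris, Bern, Dubai, Rabat]
Visit Dakar → queue [Cairo, Doha, Paris, Bern, Dubai, Rabat]
Visit Cairo → queue [Doha, Paris, Bern, Dubai, Rabat]
Visit Doha → queue [Paris, Bern, Dubai, Rabat]
Visit Paris → queue [Bern, Dubai, Rabat]
Visit Bern → queue [Dubai, Rabat]
Visit Dubai → queue [Rabat]
Visit Rabat → queue []

Vilnius → Riga → Oslo → Minsk → Manila → Seoul → Quito → Lagos → Kyoto → Tunis → Tokyo → Dakar → Cairo → Doha → Paris → Bern → Dubai → Rabat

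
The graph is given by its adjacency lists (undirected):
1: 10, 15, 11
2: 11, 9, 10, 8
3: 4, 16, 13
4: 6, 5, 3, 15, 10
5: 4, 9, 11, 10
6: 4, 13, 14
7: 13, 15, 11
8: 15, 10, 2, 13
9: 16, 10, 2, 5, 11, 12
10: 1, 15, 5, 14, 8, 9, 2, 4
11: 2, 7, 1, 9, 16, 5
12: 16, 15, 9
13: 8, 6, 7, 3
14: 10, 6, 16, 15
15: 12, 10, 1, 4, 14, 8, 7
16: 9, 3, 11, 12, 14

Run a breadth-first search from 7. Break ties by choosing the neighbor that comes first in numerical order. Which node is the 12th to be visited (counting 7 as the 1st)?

8

Visit 7; enqueue 11, 13, 15 → queue [11, 13, 15]
Visit 11; enqueue 1, 2, 5, 9, 16 → queue [13, 15, 1, 2, 5, 9, 16]
Visit 13; enqueue 3, 6, 8 → queue [15, 1, 2, 5, 9, 16, 3, 6, 8]
Visit 15; enqueue 4, 10, 12, 14 → queue [1, 2, 5, 9, 16, 3, 6, 8, 4, 10, 12, 14]
Visit 1 → queue [2, 5, 9, 16, 3, 6, 8, 4, 10, 12, 14]
Visit 2 → queue [5, 9, 16, 3, 6, 8, 4, 10, 12, 14]
Visit 5 → queue [9, 16, 3, 6, 8, 4, 10, 12, 14]
Visit 9 → queue [16, 3, 6, 8, 4, 10, 12, 14]
Visit 16 → queue [3, 6, 8, 4, 10, 12, 14]
Visit 3 → queue [6, 8, 4, 10, 12, 14]
Visit 6 → queue [8, 4, 10, 12, 14]
Visit 8 → queue [4, 10, 12, 14]
Visit 4 → queue [10, 12, 14]
Visit 10 → queue [12, 14]
Visit 12 → queue [14]
Visit 14 → queue []

Visit order: 7, 11, 13, 15, 1, 2, 5, 9, 16, 3, 6, 8, 4, 10, 12, 14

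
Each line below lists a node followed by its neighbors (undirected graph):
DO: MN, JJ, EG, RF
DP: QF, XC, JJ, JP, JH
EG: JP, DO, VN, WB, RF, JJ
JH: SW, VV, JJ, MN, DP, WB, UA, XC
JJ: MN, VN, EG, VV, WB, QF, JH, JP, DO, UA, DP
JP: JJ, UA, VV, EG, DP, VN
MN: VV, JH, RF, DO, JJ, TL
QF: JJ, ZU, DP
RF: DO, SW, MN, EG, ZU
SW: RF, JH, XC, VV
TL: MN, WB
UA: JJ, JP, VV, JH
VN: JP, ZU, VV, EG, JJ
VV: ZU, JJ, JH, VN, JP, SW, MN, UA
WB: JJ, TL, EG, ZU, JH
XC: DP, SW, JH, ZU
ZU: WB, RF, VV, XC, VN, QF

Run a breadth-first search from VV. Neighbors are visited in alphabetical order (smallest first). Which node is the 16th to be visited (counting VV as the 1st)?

RF

Visit VV; enqueue JH, JJ, JP, MN, SW, UA, VN, ZU → queue [JH, JJ, JP, MN, SW, UA, VN, ZU]
Visit JH; enqueue DP, WB, XC → queue [JJ, JP, MN, SW, UA, VN, ZU, DP, WB, XC]
Visit JJ; enqueue DO, EG, QF → queue [JP, MN, SW, UA, VN, ZU, DP, WB, XC, DO, EG, QF]
Visit JP → queue [MN, SW, UA, VN, ZU, DP, WB, XC, DO, EG, QF]
Visit MN; enqueue RF, TL → queue [SW, UA, VN, ZU, DP, WB, XC, DO, EG, QF, RF, TL]
Visit SW → queue [UA, VN, ZU, DP, WB, XC, DO, EG, QF, RF, TL]
Visit UA → queue [VN, ZU, DP, WB, XC, DO, EG, QF, RF, TL]
Visit VN → queue [ZU, DP, WB, XC, DO, EG, QF, RF, TL]
Visit ZU → queue [DP, WB, XC, DO, EG, QF, RF, TL]
Visit DP → queue [WB, XC, DO, EG, QF, RF, TL]
Visit WB → queue [XC, DO, EG, QF, RF, TL]
Visit XC → queue [DO, EG, QF, RF, TL]
Visit DO → queue [EG, QF, RF, TL]
Visit EG → queue [QF, RF, TL]
Visit QF → queue [RF, TL]
Visit RF → queue [TL]
Visit TL → queue []

Visit order: VV, JH, JJ, JP, MN, SW, UA, VN, ZU, DP, WB, XC, DO, EG, QF, RF, TL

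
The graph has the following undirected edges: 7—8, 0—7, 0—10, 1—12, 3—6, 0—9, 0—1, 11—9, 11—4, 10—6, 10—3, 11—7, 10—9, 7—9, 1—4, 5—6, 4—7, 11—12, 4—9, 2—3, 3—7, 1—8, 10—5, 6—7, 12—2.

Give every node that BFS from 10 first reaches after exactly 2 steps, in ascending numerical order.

1, 2, 4, 7, 11

Level 0: 10
Level 1: 0, 3, 5, 6, 9
Level 2: 1, 2, 4, 7, 11
Level 3: 8, 12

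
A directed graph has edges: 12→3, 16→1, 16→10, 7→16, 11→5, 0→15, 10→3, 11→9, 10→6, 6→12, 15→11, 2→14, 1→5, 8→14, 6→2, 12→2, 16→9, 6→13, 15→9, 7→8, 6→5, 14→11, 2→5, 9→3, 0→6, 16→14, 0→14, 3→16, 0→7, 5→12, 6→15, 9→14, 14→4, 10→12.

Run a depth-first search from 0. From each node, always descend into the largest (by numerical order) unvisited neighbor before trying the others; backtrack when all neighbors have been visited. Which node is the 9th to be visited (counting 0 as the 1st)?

Visit 0
0 → 15
15 → 11
11 → 9
9 → 14
14 → 4
9 → 3
3 → 16
16 → 10
10 → 12
12 → 2
2 → 5
10 → 6
6 → 13
16 → 1
0 → 7
7 → 8

Visit order: 0, 15, 11, 9, 14, 4, 3, 16, 10, 12, 2, 5, 6, 13, 1, 7, 8

10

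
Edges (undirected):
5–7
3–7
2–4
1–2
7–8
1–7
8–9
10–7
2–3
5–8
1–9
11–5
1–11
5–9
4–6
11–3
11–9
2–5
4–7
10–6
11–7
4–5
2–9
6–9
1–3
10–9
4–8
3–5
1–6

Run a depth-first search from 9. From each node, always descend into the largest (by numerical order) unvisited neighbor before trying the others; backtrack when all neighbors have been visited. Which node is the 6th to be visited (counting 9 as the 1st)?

Visit 9
9 → 11
11 → 7
7 → 10
10 → 6
6 → 4
4 → 8
8 → 5
5 → 3
3 → 2
2 → 1

Visit order: 9, 11, 7, 10, 6, 4, 8, 5, 3, 2, 1

4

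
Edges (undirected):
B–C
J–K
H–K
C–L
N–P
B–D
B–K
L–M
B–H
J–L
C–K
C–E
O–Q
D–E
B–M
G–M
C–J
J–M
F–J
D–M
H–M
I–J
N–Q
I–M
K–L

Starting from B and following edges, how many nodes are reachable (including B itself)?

BFS from B visits: B, C, D, H, K, M, E, J, L, G, I, F
Reachable nodes: 12 of 16 total.

12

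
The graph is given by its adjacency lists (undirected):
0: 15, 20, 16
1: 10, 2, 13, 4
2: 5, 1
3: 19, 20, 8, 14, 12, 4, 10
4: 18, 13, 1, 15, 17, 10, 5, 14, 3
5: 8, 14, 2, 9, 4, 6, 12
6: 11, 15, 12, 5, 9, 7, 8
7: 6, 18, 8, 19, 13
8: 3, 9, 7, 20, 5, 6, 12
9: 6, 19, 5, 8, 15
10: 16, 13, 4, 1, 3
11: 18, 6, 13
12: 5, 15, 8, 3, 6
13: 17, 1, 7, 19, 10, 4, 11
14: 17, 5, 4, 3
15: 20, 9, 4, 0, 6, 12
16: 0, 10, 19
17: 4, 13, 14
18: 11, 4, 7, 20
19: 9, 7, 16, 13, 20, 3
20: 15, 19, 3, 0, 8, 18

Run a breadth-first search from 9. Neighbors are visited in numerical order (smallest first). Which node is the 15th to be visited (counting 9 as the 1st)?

Visit 9; enqueue 5, 6, 8, 15, 19 → queue [5, 6, 8, 15, 19]
Visit 5; enqueue 2, 4, 12, 14 → queue [6, 8, 15, 19, 2, 4, 12, 14]
Visit 6; enqueue 7, 11 → queue [8, 15, 19, 2, 4, 12, 14, 7, 11]
Visit 8; enqueue 3, 20 → queue [15, 19, 2, 4, 12, 14, 7, 11, 3, 20]
Visit 15; enqueue 0 → queue [19, 2, 4, 12, 14, 7, 11, 3, 20, 0]
Visit 19; enqueue 13, 16 → queue [2, 4, 12, 14, 7, 11, 3, 20, 0, 13, 16]
Visit 2; enqueue 1 → queue [4, 12, 14, 7, 11, 3, 20, 0, 13, 16, 1]
Visit 4; enqueue 10, 17, 18 → queue [12, 14, 7, 11, 3, 20, 0, 13, 16, 1, 10, 17, 18]
Visit 12 → queue [14, 7, 11, 3, 20, 0, 13, 16, 1, 10, 17, 18]
Visit 14 → queue [7, 11, 3, 20, 0, 13, 16, 1, 10, 17, 18]
Visit 7 → queue [11, 3, 20, 0, 13, 16, 1, 10, 17, 18]
Visit 11 → queue [3, 20, 0, 13, 16, 1, 10, 17, 18]
Visit 3 → queue [20, 0, 13, 16, 1, 10, 17, 18]
Visit 20 → queue [0, 13, 16, 1, 10, 17, 18]
Visit 0 → queue [13, 16, 1, 10, 17, 18]
Visit 13 → queue [16, 1, 10, 17, 18]
Visit 16 → queue [1, 10, 17, 18]
Visit 1 → queue [10, 17, 18]
Visit 10 → queue [17, 18]
Visit 17 → queue [18]
Visit 18 → queue []

Visit order: 9, 5, 6, 8, 15, 19, 2, 4, 12, 14, 7, 11, 3, 20, 0, 13, 16, 1, 10, 17, 18

0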